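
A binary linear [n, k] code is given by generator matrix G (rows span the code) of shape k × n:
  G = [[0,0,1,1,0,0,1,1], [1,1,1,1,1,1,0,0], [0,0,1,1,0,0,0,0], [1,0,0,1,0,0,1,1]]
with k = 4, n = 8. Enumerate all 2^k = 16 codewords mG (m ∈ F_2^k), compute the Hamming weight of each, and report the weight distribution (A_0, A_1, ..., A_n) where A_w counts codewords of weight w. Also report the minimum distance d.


Weight distribution: A_0 = 1, A_2 = 4, A_4 = 6, A_6 = 4, A_8 = 1. Minimum distance d = 2.

Enumerate all 2^4 = 16 messages m ∈ F_2^4.
For each, compute codeword c = mG in F_2^8, then tally its weight.
  m = 0000 → c = 00000000, weight = 0.
  m = 1000 → c = 00110011, weight = 4.
  m = 0100 → c = 11111100, weight = 6.
  m = 1100 → c = 11001111, weight = 6.
  m = 0010 → c = 00110000, weight = 2.
  m = 1010 → c = 00000011, weight = 2.
  m = 0110 → c = 11001100, weight = 4.
  m = 1110 → c = 11111111, weight = 8.
  m = 0001 → c = 10010011, weight = 4.
  m = 1001 → c = 10100000, weight = 2.
  m = 0101 → c = 01101111, weight = 6.
  m = 1101 → c = 01011100, weight = 4.
  m = 0011 → c = 10100011, weight = 4.
  m = 1011 → c = 10010000, weight = 2.
  m = 0111 → c = 01011111, weight = 6.
  m = 1111 → c = 01101100, weight = 4.
Tally weights:
  weight 0: 1 codewords.
  weight 2: 4 codewords.
  weight 4: 6 codewords.
  weight 6: 4 codewords.
  weight 8: 1 codewords.
Minimum distance d = smallest w > 0 with A_w > 0 = 2.
Sanity: Σ A_w = 16 = 2^4 = 16 ✓.


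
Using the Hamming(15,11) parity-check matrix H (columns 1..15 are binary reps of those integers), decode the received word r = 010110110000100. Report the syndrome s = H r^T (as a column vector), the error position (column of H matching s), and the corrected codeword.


s = (0, 0, 0, 1)^T, error position = 1, corrected codeword c = 110110110000100

Compute s = H r^T mod 2 one row at a time:
  s_1 = 1 + 0 + 0 + 0 + 0 + 1 + 0 + 0 = 2 ≡ 0 (mod 2).
  s_2 = 1 + 1 + 0 + 1 + 0 + 1 + 0 + 0 = 4 ≡ 0 (mod 2).
  s_3 = 1 + 0 + 0 + 1 + 0 + 0 + 0 + 0 = 2 ≡ 0 (mod 2).
  s_4 = 0 + 0 + 1 + 1 + 0 + 0 + 1 + 0 = 3 ≡ 1 (mod 2).
s = (0, 0, 0, 1)^T — this equals column 1 of H (binary 0001), so error is at position 1.
Correct: flip bit 1 of r = 010110110000100 to get c = 110110110000100.


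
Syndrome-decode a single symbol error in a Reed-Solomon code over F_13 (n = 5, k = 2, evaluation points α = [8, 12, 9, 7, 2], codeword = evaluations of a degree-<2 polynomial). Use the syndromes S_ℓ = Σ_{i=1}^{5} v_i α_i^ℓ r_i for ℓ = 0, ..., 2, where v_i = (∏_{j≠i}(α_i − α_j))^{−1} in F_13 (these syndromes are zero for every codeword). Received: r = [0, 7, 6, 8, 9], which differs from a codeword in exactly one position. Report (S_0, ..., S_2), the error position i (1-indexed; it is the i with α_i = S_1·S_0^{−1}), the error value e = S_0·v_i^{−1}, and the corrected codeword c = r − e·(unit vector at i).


S = (4, 10, 12), error at position 3, error magnitude e = 1, c = [0, 7, 5, 8, 9].

Step 1: column multipliers v_i = (∏_{j≠i}(α_i − α_j))^{−1} mod 13.
  i = 1 (α = 8): (8−12)(8−9)(8−7)(8−2) = (−4)·(−1)·1·6 = 24 ≡ 11, so v_1 = 11^{−1} = 6 (mod 13).
  i = 2 (α = 12): (12−8)(12−9)(12−7)(12−2) = 4·3·5·10 = 600 ≡ 2, so v_2 = 2^{−1} = 7 (mod 13).
  i = 3 (α = 9): (9−8)(9−12)(9−7)(9−2) = 1·(−3)·2·7 = −42 ≡ 10, so v_3 = 10^{−1} = 4 (mod 13).
  i = 4 (α = 7): (7−8)(7−12)(7−9)(7−2) = (−1)·(−5)·(−2)·5 = −50 ≡ 2, so v_4 = 2^{−1} = 7 (mod 13).
  i = 5 (α = 2): (2−8)(2−12)(2−9)(2−7) = (−6)·(−10)·(−7)·(−5) = 2100 ≡ 7, so v_5 = 7^{−1} = 2 (mod 13).
  v = [6, 7, 4, 7, 2].
Step 2: syndromes of r = [0, 7, 6, 8, 9] (all sums mod 13).
  S_0 = Σ v_i r_i = 6·0 + 7·7 + 4·6 + 7·8 + 2·9 = 147 ≡ 4.
  S_1 = Σ v_i α_i r_i = 6·8·0 + 7·12·7 + 4·9·6 + 7·7·8 + 2·2·9 = 1232 ≡ 10.
  α_i^2 mod 13 = [12, 1, 3, 10, 4].
  S_2 = Σ v_i α_i^2 r_i = 6·12·0 + 7·1·7 + 4·3·6 + 7·10·8 + 2·4·9 = 753 ≡ 12.
  S = (4, 10, 12) ≠ 0, so r is not a codeword (an error is present).
Step 3: locate the error. For a single error e at position i, S_ℓ = v_i·e·α_i^ℓ, so α_err = S_1/S_0.
  S_0^{−1} = 4^{−1} = 10 (mod 13), so α_err = 10·10 = 100 ≡ 9 = α_3. Error position i = 3.
  Consistency check: S_2/S_1 = 12·4 = 48 ≡ 9 = α_err ✓ (single-error assumption holds).
Step 4: error magnitude e = S_0/v_3 = S_0·∏_{j≠3}(α_3 − α_j) = 4·10 = 40 ≡ 1 (mod 13).
Step 5: correct position 3: c_3 = r_3 − e = 6 − 1 ≡ 5 (mod 13). Hence c = [0, 7, 5, 8, 9].
  Check: interpolating c through the α_i gives m(x) = 12 + 5·x (degree < 2) with m(α_i) = c_i for every i, so c is indeed a codeword.


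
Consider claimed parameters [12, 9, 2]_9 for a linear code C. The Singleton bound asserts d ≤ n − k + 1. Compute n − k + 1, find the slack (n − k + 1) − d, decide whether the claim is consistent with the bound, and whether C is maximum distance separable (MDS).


Singleton RHS = n − k + 1 = 4, slack = 2, bound satisfied, not MDS.

Singleton bound: d ≤ n − k + 1.
Here n = 12, k = 9, so n − k + 1 = 4.
Given d = 2, check d ≤ 4: YES.
Slack = (n − k + 1) − d = 2.
The code is NOT MDS (slack = 2 > 0).
Description: the claimed parameters are [12, 9, 2]_9; such a code would be non-MDS.


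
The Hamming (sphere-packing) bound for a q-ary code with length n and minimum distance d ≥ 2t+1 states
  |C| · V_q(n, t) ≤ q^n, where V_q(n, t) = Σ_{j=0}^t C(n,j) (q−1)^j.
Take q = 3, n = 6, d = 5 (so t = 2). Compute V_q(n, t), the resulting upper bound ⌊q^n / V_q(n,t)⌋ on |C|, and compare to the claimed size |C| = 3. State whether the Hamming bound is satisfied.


V_q(n, t) = 73, q^n = 729, Hamming bound = 9, |C| = 3 ≤ bound (satisfied).

Step 1: Compute V_q(n, t) = Σ_{j=0}^2 C(n, j) (q−1)^j.
  j = 0: C(6,0)·(2)^0 = 1·1 = 1.
  j = 1: C(6,1)·(2)^1 = 6·2 = 12.
  j = 2: C(6,2)·(2)^2 = 15·4 = 60.
  V_q(n, t) = 1 + 12 + 60 = 73.
Step 2: q^n = 3^6 = 729.
Step 3: Hamming bound ⌊q^n / V_q(n,t)⌋ = ⌊729/73⌋ = 9.
Step 4: Compare |C| = 3 to 9: satisfied.
The claimed |C| lies below the Hamming bound.


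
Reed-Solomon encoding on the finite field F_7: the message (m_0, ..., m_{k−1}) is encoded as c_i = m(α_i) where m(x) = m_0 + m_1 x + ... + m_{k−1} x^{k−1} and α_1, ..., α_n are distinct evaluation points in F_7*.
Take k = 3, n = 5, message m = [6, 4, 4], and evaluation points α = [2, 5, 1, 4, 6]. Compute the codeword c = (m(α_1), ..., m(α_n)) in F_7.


c = [2, 0, 0, 2, 6]

Message polynomial: m(x) = 6 + 4·x + 4·x^2 (mod 7).
For each evaluation point α_i, compute m(α_i) mod 7:
  α_1 = 2: Horner steps 4 → 5 → 2, so m(2) = 2.
  α_2 = 5: Horner steps 4 → 3 → 0, so m(5) = 0.
  α_3 = 1: Horner steps 4 → 1 → 0, so m(1) = 0.
  α_4 = 4: Horner steps 4 → 6 → 2, so m(4) = 2.
  α_5 = 6: Horner steps 4 → 0 → 6, so m(6) = 6.
Codeword c = [2, 0, 0, 2, 6] ∈ F_7^5.


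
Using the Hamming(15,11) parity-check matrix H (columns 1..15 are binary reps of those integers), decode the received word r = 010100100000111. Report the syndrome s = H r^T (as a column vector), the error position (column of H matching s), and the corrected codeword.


s = (1, 1, 0, 1)^T, error position = 13, corrected codeword c = 010100100000011

Compute s = H r^T mod 2 one row at a time:
  s_1 = 0 + 0 + 0 + 0 + 0 + 1 + 1 + 1 = 3 ≡ 1 (mod 2).
  s_2 = 1 + 0 + 0 + 1 + 0 + 1 + 1 + 1 = 5 ≡ 1 (mod 2).
  s_3 = 1 + 0 + 0 + 1 + 0 + 0 + 1 + 1 = 4 ≡ 0 (mod 2).
  s_4 = 0 + 0 + 0 + 1 + 0 + 0 + 1 + 1 = 3 ≡ 1 (mod 2).
s = (1, 1, 0, 1)^T — this equals column 13 of H (binary 1101), so error is at position 13.
Correct: flip bit 13 of r = 010100100000111 to get c = 010100100000011.


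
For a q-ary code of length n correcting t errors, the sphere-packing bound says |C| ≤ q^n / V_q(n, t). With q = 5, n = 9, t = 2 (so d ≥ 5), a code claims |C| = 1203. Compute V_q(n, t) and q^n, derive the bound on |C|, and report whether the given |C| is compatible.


V_q(n, t) = 613, q^n = 1953125, Hamming bound = 3186, |C| = 1203 ≤ bound (satisfied).

Step 1: Compute V_q(n, t) = Σ_{j=0}^2 C(n, j) (q−1)^j.
  j = 0: C(9,0)·(4)^0 = 1·1 = 1.
  j = 1: C(9,1)·(4)^1 = 9·4 = 36.
  j = 2: C(9,2)·(4)^2 = 36·16 = 576.
  V_q(n, t) = 1 + 36 + 576 = 613.
Step 2: q^n = 5^9 = 1953125.
Step 3: Hamming bound ⌊q^n / V_q(n,t)⌋ = ⌊1953125/613⌋ = 3186.
Step 4: Compare |C| = 1203 to 3186: satisfied.
The claimed |C| lies below the Hamming bound.


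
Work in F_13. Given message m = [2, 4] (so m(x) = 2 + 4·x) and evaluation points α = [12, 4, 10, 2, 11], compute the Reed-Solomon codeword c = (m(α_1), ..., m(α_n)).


c = [11, 5, 3, 10, 7]

Message polynomial: m(x) = 2 + 4·x (mod 13).
For each evaluation point α_i, compute m(α_i) mod 13:
  α_1 = 12: Horner steps 4 → 11, so m(12) = 11.
  α_2 = 4: Horner steps 4 → 5, so m(4) = 5.
  α_3 = 10: Horner steps 4 → 3, so m(10) = 3.
  α_4 = 2: Horner steps 4 → 10, so m(2) = 10.
  α_5 = 11: Horner steps 4 → 7, so m(11) = 7.
Codeword c = [11, 5, 3, 10, 7] ∈ F_13^5.


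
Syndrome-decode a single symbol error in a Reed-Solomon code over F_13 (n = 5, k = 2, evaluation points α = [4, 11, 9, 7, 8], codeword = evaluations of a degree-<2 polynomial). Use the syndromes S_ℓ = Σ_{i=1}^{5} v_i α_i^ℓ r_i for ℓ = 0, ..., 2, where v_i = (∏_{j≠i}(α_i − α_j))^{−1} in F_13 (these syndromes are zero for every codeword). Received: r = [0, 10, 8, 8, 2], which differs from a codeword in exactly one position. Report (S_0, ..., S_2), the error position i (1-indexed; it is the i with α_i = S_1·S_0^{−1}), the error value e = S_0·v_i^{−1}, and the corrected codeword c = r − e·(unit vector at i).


S = (2, 5, 6), error at position 3, error magnitude e = 12, c = [0, 10, 9, 8, 2].

Step 1: column multipliers v_i = (∏_{j≠i}(α_i − α_j))^{−1} mod 13.
  i = 1 (α = 4): (4−11)(4−9)(4−7)(4−8) = (−7)·(−5)·(−3)·(−4) = 420 ≡ 4, so v_1 = 4^{−1} = 10 (mod 13).
  i = 2 (α = 11): (11−4)(11−9)(11−7)(11−8) = 7·2·4·3 = 168 ≡ 12, so v_2 = 12^{−1} = 12 (mod 13).
  i = 3 (α = 9): (9−4)(9−11)(9−7)(9−8) = 5·(−2)·2·1 = −20 ≡ 6, so v_3 = 6^{−1} = 11 (mod 13).
  i = 4 (α = 7): (7−4)(7−11)(7−9)(7−8) = 3·(−4)·(−2)·(−1) = −24 ≡ 2, so v_4 = 2^{−1} = 7 (mod 13).
  i = 5 (α = 8): (8−4)(8−11)(8−9)(8−7) = 4·(−3)·(−1)·1 = 12 ≡ 12, so v_5 = 12^{−1} = 12 (mod 13).
  v = [10, 12, 11, 7, 12].
Step 2: syndromes of r = [0, 10, 8, 8, 2] (all sums mod 13).
  S_0 = Σ v_i r_i = 10·0 + 12·10 + 11·8 + 7·8 + 12·2 = 288 ≡ 2.
  S_1 = Σ v_i α_i r_i = 10·4·0 + 12·11·10 + 11·9·8 + 7·7·8 + 12·8·2 = 2696 ≡ 5.
  α_i^2 mod 13 = [3, 4, 3, 10, 12].
  S_2 = Σ v_i α_i^2 r_i = 10·3·0 + 12·4·10 + 11·3·8 + 7·10·8 + 12·12·2 = 1592 ≡ 6.
  S = (2, 5, 6) ≠ 0, so r is not a codeword (an error is present).
Step 3: locate the error. For a single error e at position i, S_ℓ = v_i·e·α_i^ℓ, so α_err = S_1/S_0.
  S_0^{−1} = 2^{−1} = 7 (mod 13), so α_err = 5·7 = 35 ≡ 9 = α_3. Error position i = 3.
  Consistency check: S_2/S_1 = 6·8 = 48 ≡ 9 = α_err ✓ (single-error assumption holds).
Step 4: error magnitude e = S_0/v_3 = S_0·∏_{j≠3}(α_3 − α_j) = 2·6 = 12 ≡ 12 (mod 13).
Step 5: correct position 3: c_3 = r_3 − e = 8 − 12 ≡ 9 (mod 13). Hence c = [0, 10, 9, 8, 2].
  Check: interpolating c through the α_i gives m(x) = 11 + 7·x (degree < 2) with m(α_i) = c_i for every i, so c is indeed a codeword.


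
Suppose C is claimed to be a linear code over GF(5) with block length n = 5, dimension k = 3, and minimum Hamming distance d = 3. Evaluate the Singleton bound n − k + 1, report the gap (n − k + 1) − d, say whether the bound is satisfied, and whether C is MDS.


Singleton RHS = n − k + 1 = 3, slack = 0, bound satisfied, MDS.

Singleton bound: d ≤ n − k + 1.
Here n = 5, k = 3, so n − k + 1 = 3.
Given d = 3, check d ≤ 3: YES.
Slack = (n − k + 1) − d = 0.
The code is MDS (slack = 0).
Description: the claimed parameters are [5, 3, 3]_5; such a code would be MDS (meets Singleton bound).


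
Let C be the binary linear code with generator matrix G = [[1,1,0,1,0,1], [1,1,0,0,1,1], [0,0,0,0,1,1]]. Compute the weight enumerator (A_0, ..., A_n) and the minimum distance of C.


Weight distribution: A_0 = 1, A_2 = 4, A_4 = 3. Minimum distance d = 2.

Enumerate all 2^3 = 8 messages m ∈ F_2^3.
For each, compute codeword c = mG in F_2^6, then tally its weight.
  m = 000 → c = 000000, weight = 0.
  m = 100 → c = 110101, weight = 4.
  m = 010 → c = 110011, weight = 4.
  m = 110 → c = 000110, weight = 2.
  m = 001 → c = 000011, weight = 2.
  m = 101 → c = 110110, weight = 4.
  m = 011 → c = 110000, weight = 2.
  m = 111 → c = 000101, weight = 2.
Tally weights:
  weight 0: 1 codewords.
  weight 2: 4 codewords.
  weight 4: 3 codewords.
Minimum distance d = smallest w > 0 with A_w > 0 = 2.
Sanity: Σ A_w = 8 = 2^3 = 8 ✓.


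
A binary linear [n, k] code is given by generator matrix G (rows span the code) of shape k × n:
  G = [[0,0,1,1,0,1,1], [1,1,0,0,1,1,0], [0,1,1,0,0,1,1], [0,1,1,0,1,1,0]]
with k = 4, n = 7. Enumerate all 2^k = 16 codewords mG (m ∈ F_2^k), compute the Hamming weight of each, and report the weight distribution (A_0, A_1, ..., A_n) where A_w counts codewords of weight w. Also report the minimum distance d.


Weight distribution: A_0 = 1, A_2 = 3, A_4 = 11, A_6 = 1. Minimum distance d = 2.

Enumerate all 2^4 = 16 messages m ∈ F_2^4.
For each, compute codeword c = mG in F_2^7, then tally its weight.
  m = 0000 → c = 0000000, weight = 0.
  m = 1000 → c = 0011011, weight = 4.
  m = 0100 → c = 1100110, weight = 4.
  m = 1100 → c = 1111101, weight = 6.
  m = 0010 → c = 0110011, weight = 4.
  m = 1010 → c = 0101000, weight = 2.
  m = 0110 → c = 1010101, weight = 4.
  m = 1110 → c = 1001110, weight = 4.
  m = 0001 → c = 0110110, weight = 4.
  m = 1001 → c = 0101101, weight = 4.
  m = 0101 → c = 1010000, weight = 2.
  m = 1101 → c = 1001011, weight = 4.
  m = 0011 → c = 0000101, weight = 2.
  m = 1011 → c = 0011110, weight = 4.
  m = 0111 → c = 1100011, weight = 4.
  m = 1111 → c = 1111000, weight = 4.
Tally weights:
  weight 0: 1 codewords.
  weight 2: 3 codewords.
  weight 4: 11 codewords.
  weight 6: 1 codewords.
Minimum distance d = smallest w > 0 with A_w > 0 = 2.
Sanity: Σ A_w = 16 = 2^4 = 16 ✓.


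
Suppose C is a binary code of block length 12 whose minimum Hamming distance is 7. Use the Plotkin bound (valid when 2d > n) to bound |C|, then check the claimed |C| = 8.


Plotkin bound M ≤ 6; given |C| = 8 > bound (violated).

Check applicability: 2d = 14, n = 12.
2d − n = 2 > 0, so Plotkin applies.
Compute d/(2d−n) = 7/2 ≈ 3.5000.
⌊d/(2d−n)⌋ = 3.
Plotkin bound: M ≤ 2·3 = 6.
Given |C| = 8, check: VIOLATED.
This |C| is above the Plotkin bound, so no binary code with n = 12, d = 7 and 8 codewords exists.


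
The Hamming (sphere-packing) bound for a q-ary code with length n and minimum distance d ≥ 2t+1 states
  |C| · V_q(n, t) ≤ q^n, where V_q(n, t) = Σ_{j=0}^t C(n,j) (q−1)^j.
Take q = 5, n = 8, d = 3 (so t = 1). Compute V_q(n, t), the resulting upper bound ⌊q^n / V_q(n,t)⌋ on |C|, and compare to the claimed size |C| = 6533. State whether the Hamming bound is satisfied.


V_q(n, t) = 33, q^n = 390625, Hamming bound = 11837, |C| = 6533 ≤ bound (satisfied).

Step 1: Compute V_q(n, t) = Σ_{j=0}^1 C(n, j) (q−1)^j.
  j = 0: C(8,0)·(4)^0 = 1·1 = 1.
  j = 1: C(8,1)·(4)^1 = 8·4 = 32.
  V_q(n, t) = 1 + 32 = 33.
Step 2: q^n = 5^8 = 390625.
Step 3: Hamming bound ⌊q^n / V_q(n,t)⌋ = ⌊390625/33⌋ = 11837.
Step 4: Compare |C| = 6533 to 11837: satisfied.
The claimed |C| lies below the Hamming bound.


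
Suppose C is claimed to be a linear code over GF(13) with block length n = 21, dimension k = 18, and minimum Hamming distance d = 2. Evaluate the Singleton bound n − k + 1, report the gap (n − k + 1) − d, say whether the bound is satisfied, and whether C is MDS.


Singleton RHS = n − k + 1 = 4, slack = 2, bound satisfied, not MDS.

Singleton bound: d ≤ n − k + 1.
Here n = 21, k = 18, so n − k + 1 = 4.
Given d = 2, check d ≤ 4: YES.
Slack = (n − k + 1) − d = 2.
The code is NOT MDS (slack = 2 > 0).
Description: the claimed parameters are [21, 18, 2]_13; such a code would be non-MDS.


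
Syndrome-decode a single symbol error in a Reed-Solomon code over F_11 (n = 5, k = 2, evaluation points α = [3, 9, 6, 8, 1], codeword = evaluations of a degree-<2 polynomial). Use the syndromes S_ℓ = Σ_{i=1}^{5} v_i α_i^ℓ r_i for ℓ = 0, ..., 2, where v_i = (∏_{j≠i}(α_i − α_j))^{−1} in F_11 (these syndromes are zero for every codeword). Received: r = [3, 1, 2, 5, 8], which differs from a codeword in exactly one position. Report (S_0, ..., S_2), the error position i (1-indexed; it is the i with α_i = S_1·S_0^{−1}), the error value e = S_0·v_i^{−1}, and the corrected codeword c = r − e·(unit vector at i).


S = (3, 3, 3), error at position 5, error magnitude e = 8, c = [3, 1, 2, 5, 0].

Step 1: column multipliers v_i = (∏_{j≠i}(α_i − α_j))^{−1} mod 11.
  i = 1 (α = 3): (3−9)(3−6)(3−8)(3−1) = (−6)·(−3)·(−5)·2 = −180 ≡ 7, so v_1 = 7^{−1} = 8 (mod 11).
  i = 2 (α = 9): (9−3)(9−6)(9−8)(9−1) = 6·3·1·8 = 144 ≡ 1, so v_2 = 1^{−1} = 1 (mod 11).
  i = 3 (α = 6): (6−3)(6−9)(6−8)(6−1) = 3·(−3)·(−2)·5 = 90 ≡ 2, so v_3 = 2^{−1} = 6 (mod 11).
  i = 4 (α = 8): (8−3)(8−9)(8−6)(8−1) = 5·(−1)·2·7 = −70 ≡ 7, so v_4 = 7^{−1} = 8 (mod 11).
  i = 5 (α = 1): (1−3)(1−9)(1−6)(1−8) = (−2)·(−8)·(−5)·(−7) = 560 ≡ 10, so v_5 = 10^{−1} = 10 (mod 11).
  v = [8, 1, 6, 8, 10].
Step 2: syndromes of r = [3, 1, 2, 5, 8] (all sums mod 11).
  S_0 = Σ v_i r_i = 8·3 + 1·1 + 6·2 + 8·5 + 10·8 = 157 ≡ 3.
  S_1 = Σ v_i α_i r_i = 8·3·3 + 1·9·1 + 6·6·2 + 8·8·5 + 10·1·8 = 553 ≡ 3.
  α_i^2 mod 11 = [9, 4, 3, 9, 1].
  S_2 = Σ v_i α_i^2 r_i = 8·9·3 + 1·4·1 + 6·3·2 + 8·9·5 + 10·1·8 = 696 ≡ 3.
  S = (3, 3, 3) ≠ 0, so r is not a codeword (an error is present).
Step 3: locate the error. For a single error e at position i, S_ℓ = v_i·e·α_i^ℓ, so α_err = S_1/S_0.
  S_0^{−1} = 3^{−1} = 4 (mod 11), so α_err = 3·4 = 12 ≡ 1 = α_5. Error position i = 5.
  Consistency check: S_2/S_1 = 3·4 = 12 ≡ 1 = α_err ✓ (single-error assumption holds).
Step 4: error magnitude e = S_0/v_5 = S_0·∏_{j≠5}(α_5 − α_j) = 3·10 = 30 ≡ 8 (mod 11).
Step 5: correct position 5: c_5 = r_5 − e = 8 − 8 ≡ 0 (mod 11). Hence c = [3, 1, 2, 5, 0].
  Check: interpolating c through the α_i gives m(x) = 4 + 7·x (degree < 2) with m(α_i) = c_i for every i, so c is indeed a codeword.


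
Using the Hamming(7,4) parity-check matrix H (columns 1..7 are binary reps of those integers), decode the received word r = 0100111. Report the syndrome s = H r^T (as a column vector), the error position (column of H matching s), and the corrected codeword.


s = (1, 1, 0)^T, error position = 6, corrected codeword c = 0100101

Compute s = H r^T mod 2 one row at a time:
  s_1 = 0 + 1 + 1 + 1 = 3 ≡ 1 (mod 2).
  s_2 = 1 + 0 + 1 + 1 = 3 ≡ 1 (mod 2).
  s_3 = 0 + 0 + 1 + 1 = 2 ≡ 0 (mod 2).
s = (1, 1, 0)^T — this equals column 6 of H (binary 110), so error is at position 6.
Correct: flip bit 6 of r = 0100111 to get c = 0100101.


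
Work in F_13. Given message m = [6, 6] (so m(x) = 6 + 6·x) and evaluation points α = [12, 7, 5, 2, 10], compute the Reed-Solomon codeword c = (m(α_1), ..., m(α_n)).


c = [0, 9, 10, 5, 1]

Message polynomial: m(x) = 6 + 6·x (mod 13).
For each evaluation point α_i, compute m(α_i) mod 13:
  α_1 = 12: Horner steps 6 → 0, so m(12) = 0.
  α_2 = 7: Horner steps 6 → 9, so m(7) = 9.
  α_3 = 5: Horner steps 6 → 10, so m(5) = 10.
  α_4 = 2: Horner steps 6 → 5, so m(2) = 5.
  α_5 = 10: Horner steps 6 → 1, so m(10) = 1.
Codeword c = [0, 9, 10, 5, 1] ∈ F_13^5.


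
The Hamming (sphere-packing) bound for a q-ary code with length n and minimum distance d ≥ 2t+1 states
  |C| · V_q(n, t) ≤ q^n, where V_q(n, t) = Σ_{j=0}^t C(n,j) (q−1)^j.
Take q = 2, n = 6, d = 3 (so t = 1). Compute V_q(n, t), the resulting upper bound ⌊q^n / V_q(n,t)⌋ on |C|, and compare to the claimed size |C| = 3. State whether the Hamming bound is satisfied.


V_q(n, t) = 7, q^n = 64, Hamming bound = 9, |C| = 3 ≤ bound (satisfied).

Step 1: Compute V_q(n, t) = Σ_{j=0}^1 C(n, j) (q−1)^j.
  j = 0: C(6,0)·(1)^0 = 1·1 = 1.
  j = 1: C(6,1)·(1)^1 = 6·1 = 6.
  V_q(n, t) = 1 + 6 = 7.
Step 2: q^n = 2^6 = 64.
Step 3: Hamming bound ⌊q^n / V_q(n,t)⌋ = ⌊64/7⌋ = 9.
Step 4: Compare |C| = 3 to 9: satisfied.
The claimed |C| lies below the Hamming bound.


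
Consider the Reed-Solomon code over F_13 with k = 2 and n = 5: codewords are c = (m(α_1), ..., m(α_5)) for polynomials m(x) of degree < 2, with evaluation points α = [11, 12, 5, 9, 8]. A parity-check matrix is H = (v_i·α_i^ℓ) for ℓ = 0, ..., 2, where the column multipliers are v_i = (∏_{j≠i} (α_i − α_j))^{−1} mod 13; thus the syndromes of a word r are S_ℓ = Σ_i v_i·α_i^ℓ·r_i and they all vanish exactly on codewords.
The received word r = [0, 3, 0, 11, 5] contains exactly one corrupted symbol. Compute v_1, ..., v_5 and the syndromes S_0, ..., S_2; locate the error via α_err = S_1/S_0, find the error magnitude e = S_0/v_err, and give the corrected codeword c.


S = (1, 11, 4), error at position 1, error magnitude e = 3, c = [10, 3, 0, 11, 5].

Step 1: column multipliers v_i = (∏_{j≠i}(α_i − α_j))^{−1} mod 13.
  i = 1 (α = 11): (11−12)(11−5)(11−9)(11−8) = (−1)·6·2·3 = −36 ≡ 3, so v_1 = 3^{−1} = 9 (mod 13).
  i = 2 (α = 12): (12−11)(12−5)(12−9)(12−8) = 1·7·3·4 = 84 ≡ 6, so v_2 = 6^{−1} = 11 (mod 13).
  i = 3 (α = 5): (5−11)(5−12)(5−9)(5−8) = (−6)·(−7)·(−4)·(−3) = 504 ≡ 10, so v_3 = 10^{−1} = 4 (mod 13).
  i = 4 (α = 9): (9−11)(9−12)(9−5)(9−8) = (−2)·(−3)·4·1 = 24 ≡ 11, so v_4 = 11^{−1} = 6 (mod 13).
  i = 5 (α = 8): (8−11)(8−12)(8−5)(8−9) = (−3)·(−4)·3·(−1) = −36 ≡ 3, so v_5 = 3^{−1} = 9 (mod 13).
  v = [9, 11, 4, 6, 9].
Step 2: syndromes of r = [0, 3, 0, 11, 5] (all sums mod 13).
  S_0 = Σ v_i r_i = 9·0 + 11·3 + 4·0 + 6·11 + 9·5 = 144 ≡ 1.
  S_1 = Σ v_i α_i r_i = 9·11·0 + 11·12·3 + 4·5·0 + 6·9·11 + 9·8·5 = 1350 ≡ 11.
  α_i^2 mod 13 = [4, 1, 12, 3, 12].
  S_2 = Σ v_i α_i^2 r_i = 9·4·0 + 11·1·3 + 4·12·0 + 6·3·11 + 9·12·5 = 771 ≡ 4.
  S = (1, 11, 4) ≠ 0, so r is not a codeword (an error is present).
Step 3: locate the error. For a single error e at position i, S_ℓ = v_i·e·α_i^ℓ, so α_err = S_1/S_0.
  S_0^{−1} = 1^{−1} = 1 (mod 13), so α_err = 11·1 = 11 ≡ 11 = α_1. Error position i = 1.
  Consistency check: S_2/S_1 = 4·6 = 24 ≡ 11 = α_err ✓ (single-error assumption holds).
Step 4: error magnitude e = S_0/v_1 = S_0·∏_{j≠1}(α_1 − α_j) = 1·3 = 3 ≡ 3 (mod 13).
Step 5: correct position 1: c_1 = r_1 − e = 0 − 3 ≡ 10 (mod 13). Hence c = [10, 3, 0, 11, 5].
  Check: interpolating c through the α_i gives m(x) = 9 + 6·x (degree < 2) with m(α_i) = c_i for every i, so c is indeed a codeword.


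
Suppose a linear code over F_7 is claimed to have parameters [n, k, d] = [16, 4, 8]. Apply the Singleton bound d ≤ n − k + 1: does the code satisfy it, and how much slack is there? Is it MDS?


Singleton RHS = n − k + 1 = 13, slack = 5, bound satisfied, not MDS.

Singleton bound: d ≤ n − k + 1.
Here n = 16, k = 4, so n − k + 1 = 13.
Given d = 8, check d ≤ 13: YES.
Slack = (n − k + 1) − d = 5.
The code is NOT MDS (slack = 5 > 0).
Description: the claimed parameters are [16, 4, 8]_7; such a code would be non-MDS.


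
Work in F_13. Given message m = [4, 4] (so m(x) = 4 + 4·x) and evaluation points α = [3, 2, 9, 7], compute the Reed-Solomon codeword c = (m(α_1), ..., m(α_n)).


c = [3, 12, 1, 6]

Message polynomial: m(x) = 4 + 4·x (mod 13).
For each evaluation point α_i, compute m(α_i) mod 13:
  α_1 = 3: Horner steps 4 → 3, so m(3) = 3.
  α_2 = 2: Horner steps 4 → 12, so m(2) = 12.
  α_3 = 9: Horner steps 4 → 1, so m(9) = 1.
  α_4 = 7: Horner steps 4 → 6, so m(7) = 6.
Codeword c = [3, 12, 1, 6] ∈ F_13^4.


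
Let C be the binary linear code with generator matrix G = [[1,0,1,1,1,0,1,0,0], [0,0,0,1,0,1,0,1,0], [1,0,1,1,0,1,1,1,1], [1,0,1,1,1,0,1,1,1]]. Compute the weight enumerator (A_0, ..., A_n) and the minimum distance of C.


Weight distribution: A_0 = 1, A_2 = 2, A_3 = 4, A_4 = 3, A_5 = 2, A_6 = 2, A_7 = 2. Minimum distance d = 2.

Enumerate all 2^4 = 16 messages m ∈ F_2^4.
For each, compute codeword c = mG in F_2^9, then tally its weight.
  m = 0000 → c = 000000000, weight = 0.
  m = 1000 → c = 101110100, weight = 5.
  m = 0100 → c = 000101010, weight = 3.
  m = 1100 → c = 101011110, weight = 6.
  m = 0010 → c = 101101111, weight = 7.
  m = 1010 → c = 000011011, weight = 4.
  m = 0110 → c = 101000101, weight = 4.
  m = 1110 → c = 000110001, weight = 3.
  m = 0001 → c = 101110111, weight = 7.
  m = 1001 → c = 000000011, weight = 2.
  m = 0101 → c = 101011101, weight = 6.
  m = 1101 → c = 000101001, weight = 3.
  m = 0011 → c = 000011000, weight = 2.
  m = 1011 → c = 101101100, weight = 5.
  m = 0111 → c = 000110010, weight = 3.
  m = 1111 → c = 101000110, weight = 4.
Tally weights:
  weight 0: 1 codewords.
  weight 2: 2 codewords.
  weight 3: 4 codewords.
  weight 4: 3 codewords.
  weight 5: 2 codewords.
  weight 6: 2 codewords.
  weight 7: 2 codewords.
Minimum distance d = smallest w > 0 with A_w > 0 = 2.
Sanity: Σ A_w = 16 = 2^4 = 16 ✓.


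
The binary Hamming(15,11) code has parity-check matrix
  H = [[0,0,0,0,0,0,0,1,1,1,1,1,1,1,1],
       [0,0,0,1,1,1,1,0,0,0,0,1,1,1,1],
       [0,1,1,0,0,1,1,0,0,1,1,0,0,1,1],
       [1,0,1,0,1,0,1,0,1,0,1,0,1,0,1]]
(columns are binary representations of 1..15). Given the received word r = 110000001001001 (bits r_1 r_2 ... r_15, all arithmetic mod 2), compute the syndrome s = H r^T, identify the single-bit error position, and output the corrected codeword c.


s = (1, 0, 0, 1)^T, error position = 9, corrected codeword c = 110000000001001

Compute s = H r^T mod 2 one row at a time:
  s_1 = 0 + 1 + 0 + 0 + 1 + 0 + 0 + 1 = 3 ≡ 1 (mod 2).
  s_2 = 0 + 0 + 0 + 0 + 1 + 0 + 0 + 1 = 2 ≡ 0 (mod 2).
  s_3 = 1 + 0 + 0 + 0 + 0 + 0 + 0 + 1 = 2 ≡ 0 (mod 2).
  s_4 = 1 + 0 + 0 + 0 + 1 + 0 + 0 + 1 = 3 ≡ 1 (mod 2).
s = (1, 0, 0, 1)^T — this equals column 9 of H (binary 1001), so error is at position 9.
Correct: flip bit 9 of r = 110000001001001 to get c = 110000000001001.


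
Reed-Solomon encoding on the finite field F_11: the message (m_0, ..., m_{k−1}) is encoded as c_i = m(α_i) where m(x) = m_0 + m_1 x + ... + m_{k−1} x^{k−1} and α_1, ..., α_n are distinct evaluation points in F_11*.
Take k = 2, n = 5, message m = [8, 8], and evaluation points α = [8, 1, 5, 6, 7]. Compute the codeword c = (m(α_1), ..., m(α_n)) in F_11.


c = [6, 5, 4, 1, 9]

Message polynomial: m(x) = 8 + 8·x (mod 11).
For each evaluation point α_i, compute m(α_i) mod 11:
  α_1 = 8: Horner steps 8 → 6, so m(8) = 6.
  α_2 = 1: Horner steps 8 → 5, so m(1) = 5.
  α_3 = 5: Horner steps 8 → 4, so m(5) = 4.
  α_4 = 6: Horner steps 8 → 1, so m(6) = 1.
  α_5 = 7: Horner steps 8 → 9, so m(7) = 9.
Codeword c = [6, 5, 4, 1, 9] ∈ F_11^5.


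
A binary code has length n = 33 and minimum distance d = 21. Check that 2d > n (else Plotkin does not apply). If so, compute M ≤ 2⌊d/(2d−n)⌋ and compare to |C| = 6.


Plotkin bound M ≤ 4; given |C| = 6 > bound (violated).

Check applicability: 2d = 42, n = 33.
2d − n = 9 > 0, so Plotkin applies.
Compute d/(2d−n) = 21/9 ≈ 2.3333.
⌊d/(2d−n)⌋ = 2.
Plotkin bound: M ≤ 2·2 = 4.
Given |C| = 6, check: VIOLATED.
This |C| is above the Plotkin bound, so no binary code with n = 33, d = 21 and 6 codewords exists.


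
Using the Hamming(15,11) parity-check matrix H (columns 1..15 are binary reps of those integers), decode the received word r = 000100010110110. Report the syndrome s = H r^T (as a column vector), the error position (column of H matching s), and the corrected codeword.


s = (1, 1, 1, 0)^T, error position = 14, corrected codeword c = 000100010110100

Compute s = H r^T mod 2 one row at a time:
  s_1 = 1 + 0 + 1 + 1 + 0 + 1 + 1 + 0 = 5 ≡ 1 (mod 2).
  s_2 = 1 + 0 + 0 + 0 + 0 + 1 + 1 + 0 = 3 ≡ 1 (mod 2).
  s_3 = 0 + 0 + 0 + 0 + 1 + 1 + 1 + 0 = 3 ≡ 1 (mod 2).
  s_4 = 0 + 0 + 0 + 0 + 0 + 1 + 1 + 0 = 2 ≡ 0 (mod 2).
s = (1, 1, 1, 0)^T — this equals column 14 of H (binary 1110), so error is at position 14.
Correct: flip bit 14 of r = 000100010110110 to get c = 000100010110100.


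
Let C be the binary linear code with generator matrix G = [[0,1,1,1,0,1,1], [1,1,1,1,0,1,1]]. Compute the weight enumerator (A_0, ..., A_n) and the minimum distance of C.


Weight distribution: A_0 = 1, A_1 = 1, A_5 = 1, A_6 = 1. Minimum distance d = 1.

Enumerate all 2^2 = 4 messages m ∈ F_2^2.
For each, compute codeword c = mG in F_2^7, then tally its weight.
  m = 00 → c = 0000000, weight = 0.
  m = 10 → c = 0111011, weight = 5.
  m = 01 → c = 1111011, weight = 6.
  m = 11 → c = 1000000, weight = 1.
Tally weights:
  weight 0: 1 codewords.
  weight 1: 1 codewords.
  weight 5: 1 codewords.
  weight 6: 1 codewords.
Minimum distance d = smallest w > 0 with A_w > 0 = 1.
Sanity: Σ A_w = 4 = 2^2 = 4 ✓.


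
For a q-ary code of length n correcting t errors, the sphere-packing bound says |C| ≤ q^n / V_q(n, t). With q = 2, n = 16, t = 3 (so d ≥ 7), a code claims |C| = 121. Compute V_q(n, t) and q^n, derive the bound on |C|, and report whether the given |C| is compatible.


V_q(n, t) = 697, q^n = 65536, Hamming bound = 94, |C| = 121 > bound (violated).

Step 1: Compute V_q(n, t) = Σ_{j=0}^3 C(n, j) (q−1)^j.
  j = 0: C(16,0)·(1)^0 = 1·1 = 1.
  j = 1: C(16,1)·(1)^1 = 16·1 = 16.
  j = 2: C(16,2)·(1)^2 = 120·1 = 120.
  j = 3: C(16,3)·(1)^3 = 560·1 = 560.
  V_q(n, t) = 1 + 16 + 120 + 560 = 697.
Step 2: q^n = 2^16 = 65536.
Step 3: Hamming bound ⌊q^n / V_q(n,t)⌋ = ⌊65536/697⌋ = 94.
Step 4: Compare |C| = 121 to 94: violated.
The claimed |C| lies above the Hamming bound, so no 2-ary code of length 16 with d ≥ 7 can have 121 codewords.


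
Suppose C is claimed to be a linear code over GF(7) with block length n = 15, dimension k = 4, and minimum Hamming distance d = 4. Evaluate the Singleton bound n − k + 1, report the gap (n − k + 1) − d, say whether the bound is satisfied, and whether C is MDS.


Singleton RHS = n − k + 1 = 12, slack = 8, bound satisfied, not MDS.

Singleton bound: d ≤ n − k + 1.
Here n = 15, k = 4, so n − k + 1 = 12.
Given d = 4, check d ≤ 12: YES.
Slack = (n − k + 1) − d = 8.
The code is NOT MDS (slack = 8 > 0).
Description: the claimed parameters are [15, 4, 4]_7; such a code would be non-MDS.


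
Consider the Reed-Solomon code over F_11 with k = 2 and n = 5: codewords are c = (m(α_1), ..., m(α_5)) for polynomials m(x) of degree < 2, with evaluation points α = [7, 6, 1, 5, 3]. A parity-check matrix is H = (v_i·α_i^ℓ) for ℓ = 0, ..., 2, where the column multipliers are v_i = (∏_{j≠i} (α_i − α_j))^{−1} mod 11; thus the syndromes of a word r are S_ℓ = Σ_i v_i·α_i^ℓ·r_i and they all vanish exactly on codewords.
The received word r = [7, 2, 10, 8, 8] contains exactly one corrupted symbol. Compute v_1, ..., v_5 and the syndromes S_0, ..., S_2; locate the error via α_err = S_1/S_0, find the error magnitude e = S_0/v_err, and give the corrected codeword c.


S = (3, 9, 5), error at position 5, error magnitude e = 10, c = [7, 2, 10, 8, 9].

Step 1: column multipliers v_i = (∏_{j≠i}(α_i − α_j))^{−1} mod 11.
  i = 1 (α = 7): (7−6)(7−1)(7−5)(7−3) = 1·6·2·4 = 48 ≡ 4, so v_1 = 4^{−1} = 3 (mod 11).
  i = 2 (α = 6): (6−7)(6−1)(6−5)(6−3) = (−1)·5·1·3 = −15 ≡ 7, so v_2 = 7^{−1} = 8 (mod 11).
  i = 3 (α = 1): (1−7)(1−6)(1−5)(1−3) = (−6)·(−5)·(−4)·(−2) = 240 ≡ 9, so v_3 = 9^{−1} = 5 (mod 11).
  i = 4 (α = 5): (5−7)(5−6)(5−1)(5−3) = (−2)·(−1)·4·2 = 16 ≡ 5, so v_4 = 5^{−1} = 9 (mod 11).
  i = 5 (α = 3): (3−7)(3−6)(3−1)(3−5) = (−4)·(−3)·2·(−2) = −48 ≡ 7, so v_5 = 7^{−1} = 8 (mod 11).
  v = [3, 8, 5, 9, 8].
Step 2: syndromes of r = [7, 2, 10, 8, 8] (all sums mod 11).
  S_0 = Σ v_i r_i = 3·7 + 8·2 + 5·10 + 9·8 + 8·8 = 223 ≡ 3.
  S_1 = Σ v_i α_i r_i = 3·7·7 + 8·6·2 + 5·1·10 + 9·5·8 + 8·3·8 = 845 ≡ 9.
  α_i^2 mod 11 = [5, 3, 1, 3, 9].
  S_2 = Σ v_i α_i^2 r_i = 3·5·7 + 8·3·2 + 5·1·10 + 9·3·8 + 8·9·8 = 995 ≡ 5.
  S = (3, 9, 5) ≠ 0, so r is not a codeword (an error is present).
Step 3: locate the error. For a single error e at position i, S_ℓ = v_i·e·α_i^ℓ, so α_err = S_1/S_0.
  S_0^{−1} = 3^{−1} = 4 (mod 11), so α_err = 9·4 = 36 ≡ 3 = α_5. Error position i = 5.
  Consistency check: S_2/S_1 = 5·5 = 25 ≡ 3 = α_err ✓ (single-error assumption holds).
Step 4: error magnitude e = S_0/v_5 = S_0·∏_{j≠5}(α_5 − α_j) = 3·7 = 21 ≡ 10 (mod 11).
Step 5: correct position 5: c_5 = r_5 − e = 8 − 10 ≡ 9 (mod 11). Hence c = [7, 2, 10, 8, 9].
  Check: interpolating c through the α_i gives m(x) = 5 + 5·x (degree < 2) with m(α_i) = c_i for every i, so c is indeed a codeword.


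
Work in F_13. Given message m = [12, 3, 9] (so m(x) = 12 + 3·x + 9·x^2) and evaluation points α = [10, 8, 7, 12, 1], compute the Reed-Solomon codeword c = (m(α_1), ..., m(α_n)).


c = [6, 1, 6, 5, 11]

Message polynomial: m(x) = 12 + 3·x + 9·x^2 (mod 13).
For each evaluation point α_i, compute m(α_i) mod 13:
  α_1 = 10: Horner steps 9 → 2 → 6, so m(10) = 6.
  α_2 = 8: Horner steps 9 → 10 → 1, so m(8) = 1.
  α_3 = 7: Horner steps 9 → 1 → 6, so m(7) = 6.
  α_4 = 12: Horner steps 9 → 7 → 5, so m(12) = 5.
  α_5 = 1: Horner steps 9 → 12 → 11, so m(1) = 11.
Codeword c = [6, 1, 6, 5, 11] ∈ F_13^5.


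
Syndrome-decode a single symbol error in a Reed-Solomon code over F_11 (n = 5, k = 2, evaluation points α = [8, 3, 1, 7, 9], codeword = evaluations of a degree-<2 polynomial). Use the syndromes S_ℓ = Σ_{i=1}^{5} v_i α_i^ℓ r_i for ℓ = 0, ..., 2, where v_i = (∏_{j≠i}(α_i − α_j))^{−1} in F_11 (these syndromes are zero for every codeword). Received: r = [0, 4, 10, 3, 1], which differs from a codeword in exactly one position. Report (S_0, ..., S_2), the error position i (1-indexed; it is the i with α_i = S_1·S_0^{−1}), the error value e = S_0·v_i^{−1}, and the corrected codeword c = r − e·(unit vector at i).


S = (6, 10, 2), error at position 5, error magnitude e = 4, c = [0, 4, 10, 3, 8].

Step 1: column multipliers v_i = (∏_{j≠i}(α_i − α_j))^{−1} mod 11.
  i = 1 (α = 8): (8−3)(8−1)(8−7)(8−9) = 5·7·1·(−1) = −35 ≡ 9, so v_1 = 9^{−1} = 5 (mod 11).
  i = 2 (α = 3): (3−8)(3−1)(3−7)(3−9) = (−5)·2·(−4)·(−6) = −240 ≡ 2, so v_2 = 2^{−1} = 6 (mod 11).
  i = 3 (α = 1): (1−8)(1−3)(1−7)(1−9) = (−7)·(−2)·(−6)·(−8) = 672 ≡ 1, so v_3 = 1^{−1} = 1 (mod 11).
  i = 4 (α = 7): (7−8)(7−3)(7−1)(7−9) = (−1)·4·6·(−2) = 48 ≡ 4, so v_4 = 4^{−1} = 3 (mod 11).
  i = 5 (α = 9): (9−8)(9−3)(9−1)(9−7) = 1·6·8·2 = 96 ≡ 8, so v_5 = 8^{−1} = 7 (mod 11).
  v = [5, 6, 1, 3, 7].
Step 2: syndromes of r = [0, 4, 10, 3, 1] (all sums mod 11).
  S_0 = Σ v_i r_i = 5·0 + 6·4 + 1·10 + 3·3 + 7·1 = 50 ≡ 6.
  S_1 = Σ v_i α_i r_i = 5·8·0 + 6·3·4 + 1·1·10 + 3·7·3 + 7·9·1 = 208 ≡ 10.
  α_i^2 mod 11 = [9, 9, 1, 5, 4].
  S_2 = Σ v_i α_i^2 r_i = 5·9·0 + 6·9·4 + 1·1·10 + 3·5·3 + 7·4·1 = 299 ≡ 2.
  S = (6, 10, 2) ≠ 0, so r is not a codeword (an error is present).
Step 3: locate the error. For a single error e at position i, S_ℓ = v_i·e·α_i^ℓ, so α_err = S_1/S_0.
  S_0^{−1} = 6^{−1} = 2 (mod 11), so α_err = 10·2 = 20 ≡ 9 = α_5. Error position i = 5.
  Consistency check: S_2/S_1 = 2·10 = 20 ≡ 9 = α_err ✓ (single-error assumption holds).
Step 4: error magnitude e = S_0/v_5 = S_0·∏_{j≠5}(α_5 − α_j) = 6·8 = 48 ≡ 4 (mod 11).
Step 5: correct position 5: c_5 = r_5 − e = 1 − 4 ≡ 8 (mod 11). Hence c = [0, 4, 10, 3, 8].
  Check: interpolating c through the α_i gives m(x) = 2 + 8·x (degree < 2) with m(α_i) = c_i for every i, so c is indeed a codeword.


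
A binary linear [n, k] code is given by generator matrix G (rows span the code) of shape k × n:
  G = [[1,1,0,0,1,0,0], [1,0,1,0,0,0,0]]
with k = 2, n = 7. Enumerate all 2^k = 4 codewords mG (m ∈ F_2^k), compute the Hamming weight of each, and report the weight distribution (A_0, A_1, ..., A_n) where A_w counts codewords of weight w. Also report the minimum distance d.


Weight distribution: A_0 = 1, A_2 = 1, A_3 = 2. Minimum distance d = 2.

Enumerate all 2^2 = 4 messages m ∈ F_2^2.
For each, compute codeword c = mG in F_2^7, then tally its weight.
  m = 00 → c = 0000000, weight = 0.
  m = 10 → c = 1100100, weight = 3.
  m = 01 → c = 1010000, weight = 2.
  m = 11 → c = 0110100, weight = 3.
Tally weights:
  weight 0: 1 codewords.
  weight 2: 1 codewords.
  weight 3: 2 codewords.
Minimum distance d = smallest w > 0 with A_w > 0 = 2.
Sanity: Σ A_w = 4 = 2^2 = 4 ✓.


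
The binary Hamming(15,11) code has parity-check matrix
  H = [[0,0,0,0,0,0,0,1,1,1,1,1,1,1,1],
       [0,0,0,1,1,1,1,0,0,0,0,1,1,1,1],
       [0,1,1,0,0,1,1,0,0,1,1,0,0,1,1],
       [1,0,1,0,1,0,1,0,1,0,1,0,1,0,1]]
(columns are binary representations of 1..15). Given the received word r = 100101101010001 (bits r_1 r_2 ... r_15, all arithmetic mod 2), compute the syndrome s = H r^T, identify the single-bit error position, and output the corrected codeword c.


s = (1, 0, 0, 1)^T, error position = 9, corrected codeword c = 100101100010001

Compute s = H r^T mod 2 one row at a time:
  s_1 = 0 + 1 + 0 + 1 + 0 + 0 + 0 + 1 = 3 ≡ 1 (mod 2).
  s_2 = 1 + 0 + 1 + 1 + 0 + 0 + 0 + 1 = 4 ≡ 0 (mod 2).
  s_3 = 0 + 0 + 1 + 1 + 0 + 1 + 0 + 1 = 4 ≡ 0 (mod 2).
  s_4 = 1 + 0 + 0 + 1 + 1 + 1 + 0 + 1 = 5 ≡ 1 (mod 2).
s = (1, 0, 0, 1)^T — this equals column 9 of H (binary 1001), so error is at position 9.
Correct: flip bit 9 of r = 100101101010001 to get c = 100101100010001.


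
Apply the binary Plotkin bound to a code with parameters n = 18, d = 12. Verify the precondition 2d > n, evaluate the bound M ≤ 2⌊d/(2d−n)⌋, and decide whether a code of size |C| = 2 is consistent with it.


Plotkin bound M ≤ 4; given |C| = 2 ≤ bound (satisfied).

Check applicability: 2d = 24, n = 18.
2d − n = 6 > 0, so Plotkin applies.
Compute d/(2d−n) = 12/6 ≈ 2.0000.
⌊d/(2d−n)⌋ = 2.
Plotkin bound: M ≤ 2·2 = 4.
Given |C| = 2, check: satisfied.
This |C| is below the Plotkin bound.


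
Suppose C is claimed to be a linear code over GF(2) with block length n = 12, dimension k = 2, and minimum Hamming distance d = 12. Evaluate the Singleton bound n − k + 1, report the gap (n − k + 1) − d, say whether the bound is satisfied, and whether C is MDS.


Singleton RHS = n − k + 1 = 11, slack = -1, bound violated (no such code; not MDS).

Singleton bound: d ≤ n − k + 1.
Here n = 12, k = 2, so n − k + 1 = 11.
Given d = 12, check d ≤ 11: NO.
Slack = (n − k + 1) − d = -1.
The slack is negative: d = 12 exceeds n − k + 1 = 11 by 1, so the Singleton bound is violated and no linear [12, 2, 12]_2 code can exist. In particular it is not MDS (MDS requires d = n − k + 1 exactly).
Description: the claimed parameters are [12, 2, 12]_2; such a code would be impossible (violates the Singleton bound).


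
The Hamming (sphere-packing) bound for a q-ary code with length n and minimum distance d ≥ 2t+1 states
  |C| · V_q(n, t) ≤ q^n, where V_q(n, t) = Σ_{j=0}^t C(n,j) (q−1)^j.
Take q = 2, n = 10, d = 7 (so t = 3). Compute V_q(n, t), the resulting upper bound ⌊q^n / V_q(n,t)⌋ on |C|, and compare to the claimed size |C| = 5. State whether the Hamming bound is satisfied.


V_q(n, t) = 176, q^n = 1024, Hamming bound = 5, |C| = 5 ≤ bound (satisfied).

Step 1: Compute V_q(n, t) = Σ_{j=0}^3 C(n, j) (q−1)^j.
  j = 0: C(10,0)·(1)^0 = 1·1 = 1.
  j = 1: C(10,1)·(1)^1 = 10·1 = 10.
  j = 2: C(10,2)·(1)^2 = 45·1 = 45.
  j = 3: C(10,3)·(1)^3 = 120·1 = 120.
  V_q(n, t) = 1 + 10 + 45 + 120 = 176.
Step 2: q^n = 2^10 = 1024.
Step 3: Hamming bound ⌊q^n / V_q(n,t)⌋ = ⌊1024/176⌋ = 5.
Step 4: Compare |C| = 5 to 5: satisfied.
The claimed |C| lies at the Hamming bound (tight).
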